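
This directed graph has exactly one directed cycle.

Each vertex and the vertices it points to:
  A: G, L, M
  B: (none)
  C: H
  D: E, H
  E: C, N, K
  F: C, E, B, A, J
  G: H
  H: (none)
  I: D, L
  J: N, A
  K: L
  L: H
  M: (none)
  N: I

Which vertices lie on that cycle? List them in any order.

DFS with gray/black marking from E:
E gray
  C gray
    H gray
    H black
  C black
  N gray
    I gray
      D gray
        D→E: E is gray → back edge
Back edge closes the cycle E → N → I → D → E; its vertices are {D, E, I, N}.

D, E, I, N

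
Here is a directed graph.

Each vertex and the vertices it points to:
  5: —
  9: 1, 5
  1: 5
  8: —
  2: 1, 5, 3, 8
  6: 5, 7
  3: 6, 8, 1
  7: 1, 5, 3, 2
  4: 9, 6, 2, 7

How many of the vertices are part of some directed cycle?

A vertex is on a directed cycle iff it belongs to a strongly connected component of size ≥ 2 (or has a self-loop).
The vertices on cycles are {2, 3, 6, 7} — 4 in total.

4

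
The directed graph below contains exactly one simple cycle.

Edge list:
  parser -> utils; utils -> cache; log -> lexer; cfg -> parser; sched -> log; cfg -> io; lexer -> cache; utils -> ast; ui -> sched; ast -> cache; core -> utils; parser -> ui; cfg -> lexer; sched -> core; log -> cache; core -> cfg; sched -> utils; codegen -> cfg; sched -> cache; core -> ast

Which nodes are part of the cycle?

DFS with gray/black marking from cfg:
cfg gray
  lexer gray
    cache gray
    cache black
  lexer black
  io gray
  io black
  parser gray
    ui gray
      sched gray
        core gray
          utils gray
            ast gray
              ast→cache: cache black — skip
            ast black
            utils→cache: cache black — skip
          utils black
          core→ast: ast black — skip
          core→cfg: cfg is gray → back edge
Back edge closes the cycle cfg → parser → ui → sched → core → cfg; its vertices are {ui, cfg, core, sched, parser}.

ui, cfg, core, sched, parser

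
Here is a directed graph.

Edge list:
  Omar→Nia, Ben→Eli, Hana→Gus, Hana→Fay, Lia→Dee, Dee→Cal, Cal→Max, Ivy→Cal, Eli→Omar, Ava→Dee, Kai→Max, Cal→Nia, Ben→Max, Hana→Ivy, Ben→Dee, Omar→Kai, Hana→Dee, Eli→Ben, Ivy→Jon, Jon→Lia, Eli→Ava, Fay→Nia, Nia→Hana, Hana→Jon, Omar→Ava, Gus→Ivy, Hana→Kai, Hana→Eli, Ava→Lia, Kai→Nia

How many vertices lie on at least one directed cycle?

14

A vertex is on a directed cycle iff it belongs to a strongly connected component of size ≥ 2 (or has a self-loop).
The vertices on cycles are {Ava, Ben, Cal, Dee, Eli, Fay, Gus, Ivy, Jon, Kai, Lia, Nia, Hana, Omar} — 14 in total.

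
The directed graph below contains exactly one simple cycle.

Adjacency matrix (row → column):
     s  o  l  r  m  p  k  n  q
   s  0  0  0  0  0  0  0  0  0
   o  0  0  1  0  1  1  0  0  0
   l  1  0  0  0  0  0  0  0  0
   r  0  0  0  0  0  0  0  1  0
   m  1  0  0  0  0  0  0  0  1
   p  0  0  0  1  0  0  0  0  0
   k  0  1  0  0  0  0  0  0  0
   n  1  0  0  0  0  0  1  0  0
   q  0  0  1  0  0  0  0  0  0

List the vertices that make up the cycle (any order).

k, n, o, p, r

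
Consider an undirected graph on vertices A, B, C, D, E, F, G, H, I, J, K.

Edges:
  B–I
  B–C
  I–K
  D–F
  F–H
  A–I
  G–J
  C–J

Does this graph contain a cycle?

No

DFS, tracking each vertex's parent; an edge to a visited non-parent vertex closes a cycle.
Start from C:
visit C (parent –)
  visit J (parent C)
    visit G (parent J)
      G–J: parent, skip
    J–C: parent, skip
  visit B (parent C)
    visit I (parent B)
      visit A (parent I)
        A–I: parent, skip
      I–B: parent, skip
      visit K (parent I)
        K–I: parent, skip
    B–C: parent, skip
visit D (parent –)
  visit F (parent D)
    F–D: parent, skip
    visit H (parent F)
      H–F: parent, skip
visit E (parent –)
No non-parent visited neighbor found — the graph is a forest.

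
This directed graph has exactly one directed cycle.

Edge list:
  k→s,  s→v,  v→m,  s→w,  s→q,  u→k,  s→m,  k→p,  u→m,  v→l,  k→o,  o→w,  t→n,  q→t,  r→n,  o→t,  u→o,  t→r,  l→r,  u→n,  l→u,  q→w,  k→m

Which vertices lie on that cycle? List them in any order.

k, l, s, u, v

DFS with gray/black marking from u:
u gray
  o gray
    w gray
    w black
    t gray
      n gray
      n black
      r gray
        r→n: n black — skip
      r black
    t black
  o black
  u→n: n black — skip
  k gray
    s gray
      m gray
      m black
      s→w: w black — skip
      q gray
        q→w: w black — skip
        q→t: t black — skip
      q black
      v gray
        l gray
          l→u: u is gray → back edge
Back edge closes the cycle u → k → s → v → l → u; its vertices are {k, l, s, u, v}.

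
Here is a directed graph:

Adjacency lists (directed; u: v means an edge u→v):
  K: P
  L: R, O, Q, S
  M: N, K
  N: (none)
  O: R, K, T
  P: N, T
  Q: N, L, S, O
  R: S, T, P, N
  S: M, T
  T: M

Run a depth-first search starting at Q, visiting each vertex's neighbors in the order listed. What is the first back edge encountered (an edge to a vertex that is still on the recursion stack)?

T->M

DFS from Q (visiting each vertex's neighbors in the order listed); mark gray on enter, black on exit:
Q gray
  N gray
  N black
  L gray
    R gray
      S gray
        M gray
          M→N: N black — skip
          K gray
            P gray
              P→N: N black — skip
              T gray
                T→M: M is gray → back edge
First back edge: T → M.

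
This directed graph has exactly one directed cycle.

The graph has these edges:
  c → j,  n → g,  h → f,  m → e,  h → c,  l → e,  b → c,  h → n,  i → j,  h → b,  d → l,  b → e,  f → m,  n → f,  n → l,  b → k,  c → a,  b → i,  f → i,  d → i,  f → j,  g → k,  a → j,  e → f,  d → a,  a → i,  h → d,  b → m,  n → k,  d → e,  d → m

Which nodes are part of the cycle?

e, f, m

DFS with gray/black marking from m:
m gray
  e gray
    f gray
      j gray
      j black
      i gray
        i→j: j black — skip
      i black
      f→m: m is gray → back edge
Back edge closes the cycle m → e → f → m; its vertices are {e, f, m}.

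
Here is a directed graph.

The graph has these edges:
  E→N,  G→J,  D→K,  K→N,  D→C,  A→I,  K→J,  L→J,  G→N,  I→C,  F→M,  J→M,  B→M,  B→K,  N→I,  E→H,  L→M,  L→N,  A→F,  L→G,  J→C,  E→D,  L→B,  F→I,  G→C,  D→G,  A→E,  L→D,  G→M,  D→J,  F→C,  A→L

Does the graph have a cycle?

No

DFS with white/gray/black marking, starting from A:
A gray
  I gray
    C gray
    C black
  I black
  F gray
    F→I: I black — skip
    F→C: C black — skip
    M gray
    M black
  F black
  L gray
    L→M: M black — skip
    B gray
      K gray
        J gray
          J→C: C black — skip
          J→M: M black — skip
        J black
        N gray
          N→I: I black — skip
        N black
      K black
      B→M: M black — skip
    B black
    G gray
      G→J: J black — skip
      G→N: N black — skip
      G→C: C black — skip
      G→M: M black — skip
    G black
    D gray
      D→C: C black — skip
      D→J: J black — skip
      D→G: G black — skip
      D→K: K black — skip
    D black
    L→N: N black — skip
    L→J: J black — skip
  L black
  E gray
    E→D: D black — skip
    E→N: N black — skip
    H gray
    H black
  E black
A black
Every edge goes to a white or black vertex — no back edge, so the graph is acyclic.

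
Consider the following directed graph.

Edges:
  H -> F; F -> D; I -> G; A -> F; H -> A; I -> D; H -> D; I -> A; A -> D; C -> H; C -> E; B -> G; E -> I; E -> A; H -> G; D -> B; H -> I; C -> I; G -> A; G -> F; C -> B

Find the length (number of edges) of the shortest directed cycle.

For each vertex v, BFS finds the shortest path from v back to v.
The shortest such closed walk is B → G → A → D → B, length 4.

4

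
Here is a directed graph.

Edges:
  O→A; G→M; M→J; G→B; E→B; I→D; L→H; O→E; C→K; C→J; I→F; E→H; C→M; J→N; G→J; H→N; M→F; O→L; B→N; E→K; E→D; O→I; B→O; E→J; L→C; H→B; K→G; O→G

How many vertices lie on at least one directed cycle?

8

A vertex is on a directed cycle iff it belongs to a strongly connected component of size ≥ 2 (or has a self-loop).
The vertices on cycles are {B, C, E, G, H, K, L, O} — 8 in total.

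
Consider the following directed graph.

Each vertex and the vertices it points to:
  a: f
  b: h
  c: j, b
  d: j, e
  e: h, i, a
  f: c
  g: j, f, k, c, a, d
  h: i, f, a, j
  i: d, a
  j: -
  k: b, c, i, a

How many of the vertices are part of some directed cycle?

8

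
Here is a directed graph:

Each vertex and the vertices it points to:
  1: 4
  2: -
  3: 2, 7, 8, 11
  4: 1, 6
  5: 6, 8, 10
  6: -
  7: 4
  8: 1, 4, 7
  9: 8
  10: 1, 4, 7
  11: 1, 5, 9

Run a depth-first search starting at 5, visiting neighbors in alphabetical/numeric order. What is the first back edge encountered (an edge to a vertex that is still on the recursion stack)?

DFS from 5 (visiting neighbors in alphabetical/numeric order); mark gray on enter, black on exit:
5 gray
  6 gray
  6 black
  8 gray
    1 gray
      4 gray
        4→1: 1 is gray → back edge
First back edge: 4 → 1.

4->1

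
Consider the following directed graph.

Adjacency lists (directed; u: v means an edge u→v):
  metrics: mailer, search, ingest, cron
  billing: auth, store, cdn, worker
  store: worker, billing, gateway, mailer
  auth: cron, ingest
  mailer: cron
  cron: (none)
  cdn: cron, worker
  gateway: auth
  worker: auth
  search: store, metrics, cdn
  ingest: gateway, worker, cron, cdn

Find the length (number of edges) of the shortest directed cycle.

For each vertex v, BFS finds the shortest path from v back to v.
The shortest such closed walk is metrics → search → metrics, length 2.

2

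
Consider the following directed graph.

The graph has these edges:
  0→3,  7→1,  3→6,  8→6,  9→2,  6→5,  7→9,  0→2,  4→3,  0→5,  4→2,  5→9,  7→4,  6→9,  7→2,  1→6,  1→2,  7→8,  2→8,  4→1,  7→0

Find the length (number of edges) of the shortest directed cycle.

For each vertex v, BFS finds the shortest path from v back to v.
The shortest such closed walk is 2 → 8 → 6 → 9 → 2, length 4.

4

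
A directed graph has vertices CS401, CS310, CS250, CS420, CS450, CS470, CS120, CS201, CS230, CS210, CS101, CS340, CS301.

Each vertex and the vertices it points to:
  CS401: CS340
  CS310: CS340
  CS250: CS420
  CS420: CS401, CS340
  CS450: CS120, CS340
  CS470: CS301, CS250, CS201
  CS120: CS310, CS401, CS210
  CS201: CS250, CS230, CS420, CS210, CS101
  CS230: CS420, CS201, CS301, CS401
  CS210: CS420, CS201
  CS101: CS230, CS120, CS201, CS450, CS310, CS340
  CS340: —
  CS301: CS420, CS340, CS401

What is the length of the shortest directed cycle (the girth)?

For each vertex v, BFS finds the shortest path from v back to v.
The shortest such closed walk is CS201 → CS101 → CS201, length 2.

2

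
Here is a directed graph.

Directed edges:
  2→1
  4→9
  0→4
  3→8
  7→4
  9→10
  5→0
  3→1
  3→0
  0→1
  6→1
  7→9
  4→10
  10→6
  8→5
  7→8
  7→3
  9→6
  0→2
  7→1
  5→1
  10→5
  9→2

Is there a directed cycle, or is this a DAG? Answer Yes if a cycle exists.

Yes

DFS with white/gray/black marking, starting from 9:
9 gray
  2 gray
    1 gray
    1 black
  2 black
  10 gray
    6 gray
      6→1: 1 black — skip
    6 black
    5 gray
      0 gray
        0→2: 2 black — skip
        0→1: 1 black — skip
        4 gray
          4→10: 10 is gray → back edge
Back edge found, so a cycle exists: 10 → 5 → 0 → 4 → 10.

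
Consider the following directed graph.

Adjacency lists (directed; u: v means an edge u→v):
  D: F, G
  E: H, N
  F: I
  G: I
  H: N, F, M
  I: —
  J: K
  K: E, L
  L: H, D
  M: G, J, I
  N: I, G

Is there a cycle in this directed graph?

DFS with white/gray/black marking, starting from L:
L gray
  H gray
    N gray
      I gray
      I black
      G gray
        G→I: I black — skip
      G black
    N black
    F gray
      F→I: I black — skip
    F black
    M gray
      M→G: G black — skip
      J gray
        K gray
          E gray
            E→H: H is gray → back edge
Back edge found, so a cycle exists: H → M → J → K → E → H.

Yes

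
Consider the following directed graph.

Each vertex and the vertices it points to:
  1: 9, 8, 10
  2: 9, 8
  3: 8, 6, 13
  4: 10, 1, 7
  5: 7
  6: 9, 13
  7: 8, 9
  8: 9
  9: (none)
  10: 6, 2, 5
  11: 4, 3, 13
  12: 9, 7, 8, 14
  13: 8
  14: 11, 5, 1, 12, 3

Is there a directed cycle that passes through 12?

Yes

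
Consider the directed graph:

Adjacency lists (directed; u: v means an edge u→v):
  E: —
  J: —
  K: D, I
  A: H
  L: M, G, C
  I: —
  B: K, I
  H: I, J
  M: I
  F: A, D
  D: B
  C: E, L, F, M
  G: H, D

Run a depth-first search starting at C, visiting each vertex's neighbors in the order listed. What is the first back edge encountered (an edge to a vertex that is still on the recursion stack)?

K→D

DFS from C (visiting each vertex's neighbors in the order listed); mark gray on enter, black on exit:
C gray
  E gray
  E black
  L gray
    M gray
      I gray
      I black
    M black
    G gray
      H gray
        H→I: I black — skip
        J gray
        J black
      H black
      D gray
        B gray
          K gray
            K→D: D is gray → back edge
First back edge: K → D.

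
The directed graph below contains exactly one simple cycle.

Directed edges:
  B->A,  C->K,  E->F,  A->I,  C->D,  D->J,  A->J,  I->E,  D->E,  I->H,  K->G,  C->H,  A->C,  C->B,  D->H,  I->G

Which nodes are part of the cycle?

A, B, C

DFS with gray/black marking from A:
A gray
  J gray
  J black
  C gray
    B gray
      B→A: A is gray → back edge
Back edge closes the cycle A → C → B → A; its vertices are {A, B, C}.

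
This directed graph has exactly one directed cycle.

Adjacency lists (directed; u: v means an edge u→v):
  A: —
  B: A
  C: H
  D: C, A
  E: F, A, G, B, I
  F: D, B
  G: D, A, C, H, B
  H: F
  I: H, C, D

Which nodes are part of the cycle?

DFS with gray/black marking from F:
F gray
  D gray
    C gray
      H gray
        H→F: F is gray → back edge
Back edge closes the cycle F → D → C → H → F; its vertices are {C, D, F, H}.

C, D, F, H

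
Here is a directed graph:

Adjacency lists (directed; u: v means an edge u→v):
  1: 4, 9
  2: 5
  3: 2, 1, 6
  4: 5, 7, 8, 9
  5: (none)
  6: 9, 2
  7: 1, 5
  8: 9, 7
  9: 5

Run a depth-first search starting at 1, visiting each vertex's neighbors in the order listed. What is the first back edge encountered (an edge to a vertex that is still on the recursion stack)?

7→1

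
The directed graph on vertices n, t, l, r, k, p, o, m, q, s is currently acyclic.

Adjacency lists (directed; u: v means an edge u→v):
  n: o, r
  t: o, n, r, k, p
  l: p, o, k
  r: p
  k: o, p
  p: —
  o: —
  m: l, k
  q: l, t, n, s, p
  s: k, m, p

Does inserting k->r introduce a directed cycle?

No

Adding k→r creates a cycle iff r can already reach k.
Explore from r: no path reaches k. The graph stays acyclic.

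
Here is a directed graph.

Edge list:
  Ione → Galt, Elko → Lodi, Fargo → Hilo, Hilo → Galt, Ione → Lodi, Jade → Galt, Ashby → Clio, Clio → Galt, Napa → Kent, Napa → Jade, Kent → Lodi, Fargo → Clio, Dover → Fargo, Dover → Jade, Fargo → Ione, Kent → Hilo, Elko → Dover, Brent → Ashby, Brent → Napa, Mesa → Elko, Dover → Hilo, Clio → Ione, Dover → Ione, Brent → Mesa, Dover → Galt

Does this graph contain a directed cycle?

No

DFS with white/gray/black marking, starting from Galt:
Galt gray
Galt black
Kent gray
  Lodi gray
  Lodi black
  Hilo gray
    Hilo→Galt: Galt black — skip
  Hilo black
Kent black
Ashby gray
  Clio gray
    Clio→Galt: Galt black — skip
    Ione gray
      Ione→Lodi: Lodi black — skip
      Ione→Galt: Galt black — skip
    Ione black
  Clio black
Ashby black
Fargo gray
  Fargo→Ione: Ione black — skip
  Fargo→Clio: Clio black — skip
  Fargo→Hilo: Hilo black — skip
Fargo black
Jade gray
  Jade→Galt: Galt black — skip
Jade black
Dover gray
  Dover→Jade: Jade black — skip
  Dover→Fargo: Fargo black — skip
  Dover→Galt: Galt black — skip
  Dover→Ione: Ione black — skip
  Dover→Hilo: Hilo black — skip
Dover black
Napa gray
  Napa→Jade: Jade black — skip
  Napa→Kent: Kent black — skip
Napa black
Brent gray
  Brent→Napa: Napa black — skip
  Brent→Ashby: Ashby black — skip
  Mesa gray
    Elko gray
      Elko→Dover: Dover black — skip
      Elko→Lodi: Lodi black — skip
    Elko black
  Mesa black
Brent black
Every edge goes to a white or black vertex — no back edge, so the graph is acyclic.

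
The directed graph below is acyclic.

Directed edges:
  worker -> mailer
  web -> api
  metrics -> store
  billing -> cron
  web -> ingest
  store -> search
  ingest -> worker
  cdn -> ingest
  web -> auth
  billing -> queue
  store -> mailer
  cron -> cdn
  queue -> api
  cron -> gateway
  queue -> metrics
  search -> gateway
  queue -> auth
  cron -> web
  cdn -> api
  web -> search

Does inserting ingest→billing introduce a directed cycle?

Adding ingest→billing creates a cycle iff billing can already reach ingest.
Path from billing: billing → cron → cdn → ingest.
So billing → … → ingest → billing is a cycle.

Yes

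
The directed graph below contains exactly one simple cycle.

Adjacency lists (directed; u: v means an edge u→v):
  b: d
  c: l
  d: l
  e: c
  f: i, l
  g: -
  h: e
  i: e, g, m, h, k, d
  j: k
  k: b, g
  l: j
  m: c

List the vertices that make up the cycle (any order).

DFS with gray/black marking from k:
k gray
  b gray
    d gray
      l gray
        j gray
          j→k: k is gray → back edge
Back edge closes the cycle k → b → d → l → j → k; its vertices are {b, d, j, k, l}.

b, d, j, k, l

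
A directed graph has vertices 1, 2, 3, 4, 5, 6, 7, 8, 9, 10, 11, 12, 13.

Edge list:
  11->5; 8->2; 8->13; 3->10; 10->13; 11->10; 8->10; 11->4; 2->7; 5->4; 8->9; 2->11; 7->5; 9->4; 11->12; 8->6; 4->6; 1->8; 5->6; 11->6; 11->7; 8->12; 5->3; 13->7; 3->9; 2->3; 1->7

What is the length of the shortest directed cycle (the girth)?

5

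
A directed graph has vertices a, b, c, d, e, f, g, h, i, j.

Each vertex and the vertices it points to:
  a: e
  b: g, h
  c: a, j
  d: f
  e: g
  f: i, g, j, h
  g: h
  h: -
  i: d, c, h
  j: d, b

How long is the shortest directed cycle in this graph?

3

For each vertex v, BFS finds the shortest path from v back to v.
The shortest such closed walk is j → d → f → j, length 3.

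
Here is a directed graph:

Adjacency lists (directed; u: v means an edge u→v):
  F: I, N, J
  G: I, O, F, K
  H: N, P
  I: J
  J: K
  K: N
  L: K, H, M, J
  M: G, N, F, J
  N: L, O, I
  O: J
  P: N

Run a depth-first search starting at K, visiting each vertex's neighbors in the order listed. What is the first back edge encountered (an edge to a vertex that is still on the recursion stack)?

L→K

DFS from K (visiting each vertex's neighbors in the order listed); mark gray on enter, black on exit:
K gray
  N gray
    L gray
      L→K: K is gray → back edge
First back edge: L → K.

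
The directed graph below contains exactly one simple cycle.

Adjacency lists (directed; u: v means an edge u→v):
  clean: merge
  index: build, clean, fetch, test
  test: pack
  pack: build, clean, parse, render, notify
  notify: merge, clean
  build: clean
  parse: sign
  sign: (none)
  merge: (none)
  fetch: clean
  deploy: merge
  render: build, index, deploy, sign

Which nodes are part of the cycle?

pack, test, index, render

DFS with gray/black marking from pack:
pack gray
  build gray
    clean gray
      merge gray
      merge black
    clean black
  build black
  pack→clean: clean black — skip
  parse gray
    sign gray
    sign black
  parse black
  render gray
    render→build: build black — skip
    index gray
      index→build: build black — skip
      index→clean: clean black — skip
      fetch gray
        fetch→clean: clean black — skip
      fetch black
      test gray
        test→pack: pack is gray → back edge
Back edge closes the cycle pack → render → index → test → pack; its vertices are {pack, test, index, render}.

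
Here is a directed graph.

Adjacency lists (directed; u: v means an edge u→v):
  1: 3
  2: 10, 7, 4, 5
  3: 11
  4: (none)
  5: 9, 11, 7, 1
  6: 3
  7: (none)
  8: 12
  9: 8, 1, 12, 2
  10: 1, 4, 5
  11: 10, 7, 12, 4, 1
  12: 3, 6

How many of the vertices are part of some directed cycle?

A vertex is on a directed cycle iff it belongs to a strongly connected component of size ≥ 2 (or has a self-loop).
The vertices on cycles are {1, 2, 3, 5, 6, 8, 9, 10, 11, 12} — 10 in total.

10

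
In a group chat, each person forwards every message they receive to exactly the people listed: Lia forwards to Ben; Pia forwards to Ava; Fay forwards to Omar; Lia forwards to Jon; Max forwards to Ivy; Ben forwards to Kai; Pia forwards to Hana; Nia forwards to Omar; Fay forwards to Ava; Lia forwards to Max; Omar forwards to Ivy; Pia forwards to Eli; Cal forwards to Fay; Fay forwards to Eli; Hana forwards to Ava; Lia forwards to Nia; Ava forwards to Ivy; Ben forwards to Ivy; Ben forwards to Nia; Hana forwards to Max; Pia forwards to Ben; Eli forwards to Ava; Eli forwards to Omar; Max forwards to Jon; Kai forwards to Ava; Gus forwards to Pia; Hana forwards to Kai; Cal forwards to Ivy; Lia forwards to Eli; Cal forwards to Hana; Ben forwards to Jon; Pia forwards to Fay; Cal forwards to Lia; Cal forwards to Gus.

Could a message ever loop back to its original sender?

No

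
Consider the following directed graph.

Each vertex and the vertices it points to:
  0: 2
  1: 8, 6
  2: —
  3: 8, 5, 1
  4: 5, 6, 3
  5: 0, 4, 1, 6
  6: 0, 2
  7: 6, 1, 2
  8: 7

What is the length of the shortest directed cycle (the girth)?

For each vertex v, BFS finds the shortest path from v back to v.
The shortest such closed walk is 4 → 5 → 4, length 2.

2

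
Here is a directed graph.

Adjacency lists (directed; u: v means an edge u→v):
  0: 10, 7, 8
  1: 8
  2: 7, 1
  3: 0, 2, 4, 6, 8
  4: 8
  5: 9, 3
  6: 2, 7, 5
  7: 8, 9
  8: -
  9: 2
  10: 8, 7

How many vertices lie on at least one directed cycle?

6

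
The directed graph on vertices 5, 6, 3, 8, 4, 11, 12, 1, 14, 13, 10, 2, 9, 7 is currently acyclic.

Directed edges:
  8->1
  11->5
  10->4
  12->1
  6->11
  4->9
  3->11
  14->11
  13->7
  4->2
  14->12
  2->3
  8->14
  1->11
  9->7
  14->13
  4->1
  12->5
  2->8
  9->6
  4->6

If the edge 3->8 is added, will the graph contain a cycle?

No

Adding 3→8 creates a cycle iff 8 can already reach 3.
Explore from 8: no path reaches 3. The graph stays acyclic.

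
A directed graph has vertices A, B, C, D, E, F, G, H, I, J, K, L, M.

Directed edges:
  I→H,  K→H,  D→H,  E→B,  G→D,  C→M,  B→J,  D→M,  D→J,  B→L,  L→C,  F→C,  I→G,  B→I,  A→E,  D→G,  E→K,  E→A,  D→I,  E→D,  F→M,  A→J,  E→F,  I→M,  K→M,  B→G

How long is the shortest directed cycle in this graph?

2

For each vertex v, BFS finds the shortest path from v back to v.
The shortest such closed walk is A → E → A, length 2.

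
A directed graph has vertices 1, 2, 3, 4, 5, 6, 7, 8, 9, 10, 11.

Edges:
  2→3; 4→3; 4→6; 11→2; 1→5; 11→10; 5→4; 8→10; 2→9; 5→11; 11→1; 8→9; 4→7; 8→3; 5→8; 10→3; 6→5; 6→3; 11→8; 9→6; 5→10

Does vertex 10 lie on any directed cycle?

No

10 lies on a cycle iff there is a path from 10 back to itself.
Exploring from 10, it never reaches itself; equivalently, its strongly connected component is a singleton.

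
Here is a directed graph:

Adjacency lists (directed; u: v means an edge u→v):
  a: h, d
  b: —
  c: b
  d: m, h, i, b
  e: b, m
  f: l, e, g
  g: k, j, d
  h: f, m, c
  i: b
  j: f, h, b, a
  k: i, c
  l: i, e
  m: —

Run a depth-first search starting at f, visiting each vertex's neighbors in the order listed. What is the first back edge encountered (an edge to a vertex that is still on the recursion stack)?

j->f

DFS from f (visiting each vertex's neighbors in the order listed); mark gray on enter, black on exit:
f gray
  l gray
    i gray
      b gray
      b black
    i black
    e gray
      e→b: b black — skip
      m gray
      m black
    e black
  l black
  f→e: e black — skip
  g gray
    k gray
      k→i: i black — skip
      c gray
        c→b: b black — skip
      c black
    k black
    j gray
      j→f: f is gray → back edge
First back edge: j → f.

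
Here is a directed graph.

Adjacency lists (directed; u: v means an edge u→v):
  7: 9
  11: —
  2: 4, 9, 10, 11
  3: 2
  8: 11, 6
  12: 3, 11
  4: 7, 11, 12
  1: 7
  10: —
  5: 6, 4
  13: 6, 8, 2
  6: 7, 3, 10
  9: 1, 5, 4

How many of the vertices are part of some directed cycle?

A vertex is on a directed cycle iff it belongs to a strongly connected component of size ≥ 2 (or has a self-loop).
The vertices on cycles are {1, 2, 3, 4, 5, 6, 7, 9, 12} — 9 in total.

9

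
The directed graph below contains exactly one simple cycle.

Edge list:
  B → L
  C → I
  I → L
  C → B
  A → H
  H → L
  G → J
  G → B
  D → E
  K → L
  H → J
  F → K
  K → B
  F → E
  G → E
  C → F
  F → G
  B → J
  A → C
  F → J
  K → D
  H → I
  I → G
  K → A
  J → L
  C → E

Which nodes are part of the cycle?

DFS with gray/black marking from F:
F gray
  G gray
    B gray
      L gray
      L black
      J gray
        J→L: L black — skip
      J black
    B black
    G→J: J black — skip
    E gray
    E black
  G black
  F→J: J black — skip
  K gray
    K→L: L black — skip
    K→B: B black — skip
    D gray
      D→E: E black — skip
    D black
    A gray
      H gray
        I gray
          I→G: G black — skip
          I→L: L black — skip
        I black
        H→J: J black — skip
        H→L: L black — skip
      H black
      C gray
        C→F: F is gray → back edge
Back edge closes the cycle F → K → A → C → F; its vertices are {A, C, F, K}.

A, C, F, K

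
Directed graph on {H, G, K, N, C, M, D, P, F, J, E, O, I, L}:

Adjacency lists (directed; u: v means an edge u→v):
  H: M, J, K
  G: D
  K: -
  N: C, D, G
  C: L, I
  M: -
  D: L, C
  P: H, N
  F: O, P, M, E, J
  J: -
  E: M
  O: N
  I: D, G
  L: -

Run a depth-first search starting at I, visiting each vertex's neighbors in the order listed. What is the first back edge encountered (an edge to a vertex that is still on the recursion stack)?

C->I

DFS from I (visiting each vertex's neighbors in the order listed); mark gray on enter, black on exit:
I gray
  D gray
    L gray
    L black
    C gray
      C→L: L black — skip
      C→I: I is gray → back edge
First back edge: C → I.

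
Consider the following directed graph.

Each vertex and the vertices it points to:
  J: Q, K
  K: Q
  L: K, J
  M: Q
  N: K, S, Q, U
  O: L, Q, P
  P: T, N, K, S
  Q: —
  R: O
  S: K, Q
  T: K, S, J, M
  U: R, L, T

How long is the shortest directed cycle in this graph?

5

For each vertex v, BFS finds the shortest path from v back to v.
The shortest such closed walk is U → R → O → P → N → U, length 5.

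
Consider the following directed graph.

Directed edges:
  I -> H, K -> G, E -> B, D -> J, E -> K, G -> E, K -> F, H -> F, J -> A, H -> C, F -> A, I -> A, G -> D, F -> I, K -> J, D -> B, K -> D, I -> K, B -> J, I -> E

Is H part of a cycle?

Yes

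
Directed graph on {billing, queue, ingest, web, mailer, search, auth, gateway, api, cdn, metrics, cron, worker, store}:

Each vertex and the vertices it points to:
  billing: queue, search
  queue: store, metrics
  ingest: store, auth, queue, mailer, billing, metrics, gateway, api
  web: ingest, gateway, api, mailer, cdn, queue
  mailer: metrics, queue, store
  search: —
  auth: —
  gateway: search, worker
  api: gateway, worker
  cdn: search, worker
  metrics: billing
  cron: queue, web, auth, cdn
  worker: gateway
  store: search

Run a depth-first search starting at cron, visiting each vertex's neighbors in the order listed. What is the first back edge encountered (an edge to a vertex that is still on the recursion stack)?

billing->queue

DFS from cron (visiting each vertex's neighbors in the order listed); mark gray on enter, black on exit:
cron gray
  queue gray
    store gray
      search gray
      search black
    store black
    metrics gray
      billing gray
        billing→queue: queue is gray → back edge
First back edge: billing → queue.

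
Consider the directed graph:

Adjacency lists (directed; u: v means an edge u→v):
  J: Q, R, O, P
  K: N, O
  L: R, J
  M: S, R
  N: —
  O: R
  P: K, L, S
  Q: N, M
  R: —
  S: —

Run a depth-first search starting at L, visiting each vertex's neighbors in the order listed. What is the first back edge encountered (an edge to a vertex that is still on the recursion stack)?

DFS from L (visiting each vertex's neighbors in the order listed); mark gray on enter, black on exit:
L gray
  R gray
  R black
  J gray
    Q gray
      N gray
      N black
      M gray
        S gray
        S black
        M→R: R black — skip
      M black
    Q black
    J→R: R black — skip
    O gray
      O→R: R black — skip
    O black
    P gray
      K gray
        K→N: N black — skip
        K→O: O black — skip
      K black
      P→L: L is gray → back edge
First back edge: P → L.

P→L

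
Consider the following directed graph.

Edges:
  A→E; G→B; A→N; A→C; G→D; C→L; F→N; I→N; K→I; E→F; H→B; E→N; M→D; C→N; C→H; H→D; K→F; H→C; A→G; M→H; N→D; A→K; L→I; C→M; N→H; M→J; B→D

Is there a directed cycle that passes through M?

Yes

M is on a cycle iff M can reach itself via ≥1 edge.
M → H → C → M — yes.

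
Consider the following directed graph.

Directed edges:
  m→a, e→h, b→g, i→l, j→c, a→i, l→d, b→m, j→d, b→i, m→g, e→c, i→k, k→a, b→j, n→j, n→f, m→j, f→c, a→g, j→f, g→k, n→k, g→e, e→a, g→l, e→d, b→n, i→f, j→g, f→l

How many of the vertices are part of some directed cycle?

5

A vertex is on a directed cycle iff it belongs to a strongly connected component of size ≥ 2 (or has a self-loop).
The vertices on cycles are {a, e, g, i, k} — 5 in total.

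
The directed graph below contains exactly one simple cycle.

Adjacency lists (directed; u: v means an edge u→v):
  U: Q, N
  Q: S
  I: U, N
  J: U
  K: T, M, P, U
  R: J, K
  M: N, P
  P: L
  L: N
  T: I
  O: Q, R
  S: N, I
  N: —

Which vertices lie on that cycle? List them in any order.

I, Q, S, U

DFS with gray/black marking from Q:
Q gray
  S gray
    N gray
    N black
    I gray
      U gray
        U→Q: Q is gray → back edge
Back edge closes the cycle Q → S → I → U → Q; its vertices are {I, Q, S, U}.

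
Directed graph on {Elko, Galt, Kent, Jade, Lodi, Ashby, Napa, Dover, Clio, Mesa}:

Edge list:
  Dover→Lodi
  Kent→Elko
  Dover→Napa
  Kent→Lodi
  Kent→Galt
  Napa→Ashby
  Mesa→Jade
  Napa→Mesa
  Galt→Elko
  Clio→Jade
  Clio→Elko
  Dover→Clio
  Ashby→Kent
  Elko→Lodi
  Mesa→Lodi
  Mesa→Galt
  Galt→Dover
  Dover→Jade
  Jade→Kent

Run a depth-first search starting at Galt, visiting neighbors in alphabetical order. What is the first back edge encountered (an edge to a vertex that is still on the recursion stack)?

Kent→Galt

DFS from Galt (visiting neighbors in alphabetical order); mark gray on enter, black on exit:
Galt gray
  Dover gray
    Clio gray
      Elko gray
        Lodi gray
        Lodi black
      Elko black
      Jade gray
        Kent gray
          Kent→Elko: Elko black — skip
          Kent→Galt: Galt is gray → back edge
First back edge: Kent → Galt.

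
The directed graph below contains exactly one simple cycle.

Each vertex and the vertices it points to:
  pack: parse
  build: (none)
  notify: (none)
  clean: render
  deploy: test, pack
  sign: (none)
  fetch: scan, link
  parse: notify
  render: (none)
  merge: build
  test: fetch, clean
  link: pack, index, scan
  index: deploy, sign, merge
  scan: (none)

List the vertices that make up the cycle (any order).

link, test, fetch, index, deploy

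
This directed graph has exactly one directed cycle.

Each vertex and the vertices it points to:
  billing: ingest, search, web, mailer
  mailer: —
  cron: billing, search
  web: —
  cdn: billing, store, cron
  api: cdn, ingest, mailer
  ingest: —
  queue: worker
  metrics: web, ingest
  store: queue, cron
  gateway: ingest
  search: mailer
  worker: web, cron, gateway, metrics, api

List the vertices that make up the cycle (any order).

api, cdn, queue, store, worker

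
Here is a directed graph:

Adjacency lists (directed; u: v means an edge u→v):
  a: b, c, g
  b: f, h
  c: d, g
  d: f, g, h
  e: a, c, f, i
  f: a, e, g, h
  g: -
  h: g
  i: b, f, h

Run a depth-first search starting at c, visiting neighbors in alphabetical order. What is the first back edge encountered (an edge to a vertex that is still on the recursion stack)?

DFS from c (visiting neighbors in alphabetical order); mark gray on enter, black on exit:
c gray
  d gray
    f gray
      a gray
        b gray
          b→f: f is gray → back edge
First back edge: b → f.

b->f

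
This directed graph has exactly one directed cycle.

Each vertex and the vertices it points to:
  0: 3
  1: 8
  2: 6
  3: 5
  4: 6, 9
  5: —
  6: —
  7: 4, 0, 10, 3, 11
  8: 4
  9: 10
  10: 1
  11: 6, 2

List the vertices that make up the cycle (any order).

1, 4, 8, 9, 10

DFS with gray/black marking from 4:
4 gray
  6 gray
  6 black
  9 gray
    10 gray
      1 gray
        8 gray
          8→4: 4 is gray → back edge
Back edge closes the cycle 4 → 9 → 10 → 1 → 8 → 4; its vertices are {1, 4, 8, 9, 10}.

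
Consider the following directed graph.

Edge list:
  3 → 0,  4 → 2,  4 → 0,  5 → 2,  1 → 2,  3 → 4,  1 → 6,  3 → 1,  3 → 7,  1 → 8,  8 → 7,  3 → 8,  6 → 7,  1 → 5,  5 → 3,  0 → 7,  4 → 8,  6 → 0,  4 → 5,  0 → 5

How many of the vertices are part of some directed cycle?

A vertex is on a directed cycle iff it belongs to a strongly connected component of size ≥ 2 (or has a self-loop).
The vertices on cycles are {0, 1, 3, 4, 5, 6} — 6 in total.

6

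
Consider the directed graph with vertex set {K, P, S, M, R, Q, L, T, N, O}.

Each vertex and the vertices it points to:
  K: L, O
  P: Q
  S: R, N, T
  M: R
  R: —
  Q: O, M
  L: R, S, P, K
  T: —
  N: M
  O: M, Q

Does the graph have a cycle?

DFS with white/gray/black marking, starting from N:
N gray
  M gray
    R gray
    R black
  M black
N black
K gray
  L gray
    L→R: R black — skip
    S gray
      S→R: R black — skip
      S→N: N black — skip
      T gray
      T black
    S black
    P gray
      Q gray
        O gray
          O→M: M black — skip
          O→Q: Q is gray → back edge
Back edge found, so a cycle exists: Q → O → Q.

Yes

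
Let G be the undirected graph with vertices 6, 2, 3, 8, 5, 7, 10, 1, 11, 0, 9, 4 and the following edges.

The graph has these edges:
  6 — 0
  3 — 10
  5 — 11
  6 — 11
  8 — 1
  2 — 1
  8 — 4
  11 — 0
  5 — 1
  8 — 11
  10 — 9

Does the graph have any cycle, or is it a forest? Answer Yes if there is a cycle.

Yes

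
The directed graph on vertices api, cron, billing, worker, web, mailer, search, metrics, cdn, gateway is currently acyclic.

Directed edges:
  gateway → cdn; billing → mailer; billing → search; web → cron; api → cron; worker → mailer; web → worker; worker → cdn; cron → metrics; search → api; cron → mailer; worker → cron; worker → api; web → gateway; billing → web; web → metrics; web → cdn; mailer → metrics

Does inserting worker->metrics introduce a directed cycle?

No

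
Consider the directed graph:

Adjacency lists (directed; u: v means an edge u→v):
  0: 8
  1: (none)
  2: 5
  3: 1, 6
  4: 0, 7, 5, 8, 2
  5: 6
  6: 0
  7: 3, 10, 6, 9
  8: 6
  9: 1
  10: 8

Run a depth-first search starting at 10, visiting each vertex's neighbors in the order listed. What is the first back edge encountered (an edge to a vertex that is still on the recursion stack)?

0→8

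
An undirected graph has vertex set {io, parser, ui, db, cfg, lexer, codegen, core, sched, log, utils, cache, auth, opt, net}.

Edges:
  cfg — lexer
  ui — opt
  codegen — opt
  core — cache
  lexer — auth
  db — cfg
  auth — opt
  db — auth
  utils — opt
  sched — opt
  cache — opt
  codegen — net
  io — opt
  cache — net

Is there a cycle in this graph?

Yes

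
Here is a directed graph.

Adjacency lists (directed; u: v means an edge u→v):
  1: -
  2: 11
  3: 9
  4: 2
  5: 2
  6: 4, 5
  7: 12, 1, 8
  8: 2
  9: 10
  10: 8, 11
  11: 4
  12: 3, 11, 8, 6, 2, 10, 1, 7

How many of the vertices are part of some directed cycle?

A vertex is on a directed cycle iff it belongs to a strongly connected component of size ≥ 2 (or has a self-loop).
The vertices on cycles are {2, 4, 7, 11, 12} — 5 in total.

5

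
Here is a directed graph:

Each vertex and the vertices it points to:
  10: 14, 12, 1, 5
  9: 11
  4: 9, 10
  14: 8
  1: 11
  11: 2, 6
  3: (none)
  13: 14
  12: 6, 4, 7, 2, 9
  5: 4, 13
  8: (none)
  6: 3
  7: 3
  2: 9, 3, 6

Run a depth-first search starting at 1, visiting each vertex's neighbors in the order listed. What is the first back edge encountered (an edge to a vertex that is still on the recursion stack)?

9→11

DFS from 1 (visiting each vertex's neighbors in the order listed); mark gray on enter, black on exit:
1 gray
  11 gray
    2 gray
      9 gray
        9→11: 11 is gray → back edge
First back edge: 9 → 11.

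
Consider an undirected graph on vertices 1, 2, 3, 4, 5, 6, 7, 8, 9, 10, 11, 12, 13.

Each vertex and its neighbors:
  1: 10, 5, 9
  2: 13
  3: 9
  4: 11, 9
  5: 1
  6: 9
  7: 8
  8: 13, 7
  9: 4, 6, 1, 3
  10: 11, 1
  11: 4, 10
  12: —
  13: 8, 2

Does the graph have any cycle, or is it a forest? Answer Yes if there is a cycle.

DFS, tracking each vertex's parent; an edge to a visited non-parent vertex closes a cycle.
Start from 3:
visit 3 (parent –)
  visit 9 (parent 3)
    visit 4 (parent 9)
      visit 11 (parent 4)
        11–4: parent, skip
        visit 10 (parent 11)
          10–11: parent, skip
          visit 1 (parent 10)
            1–10: parent, skip
            visit 5 (parent 1)
              5–1: parent, skip
            1–9: 9 visited and ≠ parent → cycle
Cycle: 9 – 4 – 11 – 10 – 1 – 9.

Yes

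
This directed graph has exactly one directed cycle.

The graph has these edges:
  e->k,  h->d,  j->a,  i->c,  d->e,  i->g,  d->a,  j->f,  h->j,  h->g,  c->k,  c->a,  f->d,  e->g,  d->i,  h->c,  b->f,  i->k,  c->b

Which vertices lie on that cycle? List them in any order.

b, c, d, f, i

DFS with gray/black marking from d:
d gray
  e gray
    g gray
    g black
    k gray
    k black
  e black
  a gray
  a black
  i gray
    i→k: k black — skip
    i→g: g black — skip
    c gray
      c→a: a black — skip
      b gray
        f gray
          f→d: d is gray → back edge
Back edge closes the cycle d → i → c → b → f → d; its vertices are {b, c, d, f, i}.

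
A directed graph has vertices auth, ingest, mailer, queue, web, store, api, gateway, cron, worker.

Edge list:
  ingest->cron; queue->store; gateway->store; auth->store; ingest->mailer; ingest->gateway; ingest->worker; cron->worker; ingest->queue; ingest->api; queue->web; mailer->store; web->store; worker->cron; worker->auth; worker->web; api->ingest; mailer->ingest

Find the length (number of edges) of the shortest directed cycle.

For each vertex v, BFS finds the shortest path from v back to v.
The shortest such closed walk is ingest → api → ingest, length 2.

2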